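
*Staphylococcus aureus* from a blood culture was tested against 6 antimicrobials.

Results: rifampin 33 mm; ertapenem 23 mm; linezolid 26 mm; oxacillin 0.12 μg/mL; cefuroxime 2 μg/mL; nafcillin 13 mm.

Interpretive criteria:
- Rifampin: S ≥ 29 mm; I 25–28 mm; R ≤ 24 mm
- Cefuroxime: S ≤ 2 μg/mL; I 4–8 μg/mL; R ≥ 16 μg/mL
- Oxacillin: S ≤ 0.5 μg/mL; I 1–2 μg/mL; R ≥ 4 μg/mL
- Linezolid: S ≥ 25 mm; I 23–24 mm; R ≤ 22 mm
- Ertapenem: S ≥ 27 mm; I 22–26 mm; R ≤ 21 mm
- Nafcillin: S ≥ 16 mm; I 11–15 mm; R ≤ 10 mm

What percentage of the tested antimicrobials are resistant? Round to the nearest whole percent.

Rifampin 33 mm: ≥ 29 mm ⇒ S
Ertapenem: 23 mm is in 22–26 mm → intermediate
Linezolid 26 mm: ≥ 25 mm ⇒ Susceptible
Oxacillin (0.12 μg/mL) ≤ 0.5 μg/mL — susceptible
Cefuroxime: 2 μg/mL is ≤ 2 μg/mL — S
Nafcillin: 13 mm is in 11–15 mm — Intermediate
Resistant: 0/6

0%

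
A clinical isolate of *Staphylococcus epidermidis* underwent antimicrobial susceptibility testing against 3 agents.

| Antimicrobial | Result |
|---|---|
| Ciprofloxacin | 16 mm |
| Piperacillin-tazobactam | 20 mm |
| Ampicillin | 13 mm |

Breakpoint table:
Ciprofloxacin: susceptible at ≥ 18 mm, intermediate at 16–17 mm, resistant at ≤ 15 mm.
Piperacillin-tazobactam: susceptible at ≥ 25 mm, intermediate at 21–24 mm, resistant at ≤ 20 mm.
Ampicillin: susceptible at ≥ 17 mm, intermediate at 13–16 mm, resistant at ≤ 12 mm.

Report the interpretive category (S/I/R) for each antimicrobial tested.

I, R, I

Ciprofloxacin 16 mm: in 16–17 mm → Intermediate
Piperacillin-tazobactam 20 mm: ≤ 20 mm — resistant
Ampicillin (13 mm) in 13–16 mm → intermediate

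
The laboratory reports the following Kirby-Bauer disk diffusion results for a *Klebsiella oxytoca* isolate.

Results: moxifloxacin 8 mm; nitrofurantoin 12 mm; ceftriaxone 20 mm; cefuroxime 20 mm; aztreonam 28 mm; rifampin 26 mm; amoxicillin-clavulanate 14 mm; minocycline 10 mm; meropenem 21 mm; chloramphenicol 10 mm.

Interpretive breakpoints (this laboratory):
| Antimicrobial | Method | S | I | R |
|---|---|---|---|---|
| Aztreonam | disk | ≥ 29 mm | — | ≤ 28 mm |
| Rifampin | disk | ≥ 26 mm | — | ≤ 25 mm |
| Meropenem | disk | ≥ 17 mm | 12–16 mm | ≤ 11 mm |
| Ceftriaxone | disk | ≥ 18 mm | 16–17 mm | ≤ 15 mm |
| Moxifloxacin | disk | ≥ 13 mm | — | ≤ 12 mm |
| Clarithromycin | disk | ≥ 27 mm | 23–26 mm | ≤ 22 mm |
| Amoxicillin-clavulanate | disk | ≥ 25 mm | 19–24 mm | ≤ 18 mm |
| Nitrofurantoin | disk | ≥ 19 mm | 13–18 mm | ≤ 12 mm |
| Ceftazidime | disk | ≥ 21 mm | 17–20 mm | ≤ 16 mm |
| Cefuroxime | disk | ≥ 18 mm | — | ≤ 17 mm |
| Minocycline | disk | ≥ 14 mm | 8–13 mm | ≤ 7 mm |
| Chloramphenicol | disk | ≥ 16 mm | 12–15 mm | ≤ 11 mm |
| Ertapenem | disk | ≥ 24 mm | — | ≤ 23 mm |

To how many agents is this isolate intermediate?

1

Moxifloxacin 8 mm: ≤ 12 mm ⇒ resistant
Nitrofurantoin: 12 mm is ≤ 12 mm — resistant
Ceftriaxone 20 mm: ≥ 18 mm — susceptible
Cefuroxime (20 mm) ≥ 18 mm → S
Aztreonam (28 mm) ≤ 28 mm ⇒ R
Rifampin 26 mm: ≥ 26 mm → susceptible
Amoxicillin-clavulanate: 14 mm is ≤ 18 mm ⇒ Resistant
Minocycline: 10 mm is in 8–13 mm ⇒ intermediate
Meropenem: 21 mm is ≥ 17 mm ⇒ susceptible
Chloramphenicol 10 mm: ≤ 11 mm ⇒ Resistant
Intermediate: 1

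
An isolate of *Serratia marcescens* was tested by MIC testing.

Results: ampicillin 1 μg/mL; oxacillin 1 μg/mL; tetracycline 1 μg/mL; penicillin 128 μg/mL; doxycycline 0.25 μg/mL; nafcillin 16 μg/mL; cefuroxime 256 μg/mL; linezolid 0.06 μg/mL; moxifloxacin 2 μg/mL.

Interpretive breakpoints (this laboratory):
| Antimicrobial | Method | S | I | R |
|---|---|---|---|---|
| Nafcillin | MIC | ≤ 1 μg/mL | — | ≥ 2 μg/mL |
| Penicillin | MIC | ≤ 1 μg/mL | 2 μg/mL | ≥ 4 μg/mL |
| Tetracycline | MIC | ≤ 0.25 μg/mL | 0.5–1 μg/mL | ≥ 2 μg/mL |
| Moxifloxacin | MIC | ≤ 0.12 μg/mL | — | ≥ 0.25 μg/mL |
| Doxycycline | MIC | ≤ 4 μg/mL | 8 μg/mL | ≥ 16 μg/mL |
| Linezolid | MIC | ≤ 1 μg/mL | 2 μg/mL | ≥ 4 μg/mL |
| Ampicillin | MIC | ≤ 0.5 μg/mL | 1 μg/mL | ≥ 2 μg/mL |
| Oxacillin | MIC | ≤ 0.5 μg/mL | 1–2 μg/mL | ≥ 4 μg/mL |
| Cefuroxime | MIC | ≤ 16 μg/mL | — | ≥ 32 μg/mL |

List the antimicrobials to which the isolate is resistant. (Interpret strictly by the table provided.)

penicillin, nafcillin, cefuroxime, moxifloxacin

Ampicillin (1 μg/mL) = 1 μg/mL — Intermediate
Oxacillin 1 μg/mL: in 1–2 μg/mL ⇒ Intermediate
Tetracycline 1 μg/mL: in 0.5–1 μg/mL → intermediate
Penicillin (128 μg/mL) ≥ 4 μg/mL → Resistant
Doxycycline 0.25 μg/mL: ≤ 4 μg/mL ⇒ S
Nafcillin 16 μg/mL: ≥ 2 μg/mL — R
Cefuroxime (256 μg/mL) ≥ 32 μg/mL — Resistant
Linezolid (0.06 μg/mL) ≤ 1 μg/mL → S
Moxifloxacin 2 μg/mL: ≥ 0.25 μg/mL ⇒ resistant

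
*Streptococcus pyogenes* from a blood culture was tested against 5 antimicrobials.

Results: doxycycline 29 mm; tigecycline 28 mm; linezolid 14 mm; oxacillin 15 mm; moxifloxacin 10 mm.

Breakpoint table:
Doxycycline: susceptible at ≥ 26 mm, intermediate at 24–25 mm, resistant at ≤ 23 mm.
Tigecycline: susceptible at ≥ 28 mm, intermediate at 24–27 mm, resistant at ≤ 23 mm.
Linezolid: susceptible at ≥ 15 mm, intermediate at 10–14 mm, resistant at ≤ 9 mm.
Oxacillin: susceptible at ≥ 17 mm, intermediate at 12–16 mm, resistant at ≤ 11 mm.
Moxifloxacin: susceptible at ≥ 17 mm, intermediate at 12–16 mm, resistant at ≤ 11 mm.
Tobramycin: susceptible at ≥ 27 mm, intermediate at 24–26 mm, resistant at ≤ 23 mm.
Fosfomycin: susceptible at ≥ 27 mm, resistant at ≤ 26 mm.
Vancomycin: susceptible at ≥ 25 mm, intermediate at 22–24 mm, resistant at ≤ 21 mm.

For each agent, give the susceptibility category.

S, S, I, I, R

Doxycycline (29 mm) ≥ 26 mm — Susceptible
Tigecycline 28 mm: ≥ 28 mm → Susceptible
Linezolid 14 mm: in 10–14 mm → intermediate
Oxacillin 15 mm: in 12–16 mm → I
Moxifloxacin 10 mm: ≤ 11 mm — resistant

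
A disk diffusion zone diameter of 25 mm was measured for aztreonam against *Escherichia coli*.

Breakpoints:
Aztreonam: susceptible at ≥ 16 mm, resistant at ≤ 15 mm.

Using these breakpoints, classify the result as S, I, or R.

Aztreonam: 25 mm is ≥ 16 mm ⇒ S

S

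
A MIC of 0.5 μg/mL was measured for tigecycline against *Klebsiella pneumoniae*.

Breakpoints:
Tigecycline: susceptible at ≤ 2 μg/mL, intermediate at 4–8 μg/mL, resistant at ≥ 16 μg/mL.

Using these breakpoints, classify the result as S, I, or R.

S

Tigecycline: 0.5 μg/mL is ≤ 2 μg/mL ⇒ susceptible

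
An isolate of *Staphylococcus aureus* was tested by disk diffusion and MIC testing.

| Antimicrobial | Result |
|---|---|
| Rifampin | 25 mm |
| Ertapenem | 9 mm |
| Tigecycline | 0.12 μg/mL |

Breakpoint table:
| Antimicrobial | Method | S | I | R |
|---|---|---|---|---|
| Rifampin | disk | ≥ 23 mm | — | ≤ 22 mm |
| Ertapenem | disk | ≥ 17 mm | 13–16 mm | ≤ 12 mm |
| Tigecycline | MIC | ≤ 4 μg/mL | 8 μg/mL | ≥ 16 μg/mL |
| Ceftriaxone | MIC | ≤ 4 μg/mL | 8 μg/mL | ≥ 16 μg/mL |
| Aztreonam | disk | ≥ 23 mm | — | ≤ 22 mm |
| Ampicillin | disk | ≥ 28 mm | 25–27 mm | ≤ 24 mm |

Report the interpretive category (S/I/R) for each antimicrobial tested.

S, R, S

Rifampin: 25 mm is ≥ 23 mm — Susceptible
Ertapenem: 9 mm is ≤ 12 mm ⇒ resistant
Tigecycline 0.12 μg/mL: ≤ 4 μg/mL ⇒ Susceptible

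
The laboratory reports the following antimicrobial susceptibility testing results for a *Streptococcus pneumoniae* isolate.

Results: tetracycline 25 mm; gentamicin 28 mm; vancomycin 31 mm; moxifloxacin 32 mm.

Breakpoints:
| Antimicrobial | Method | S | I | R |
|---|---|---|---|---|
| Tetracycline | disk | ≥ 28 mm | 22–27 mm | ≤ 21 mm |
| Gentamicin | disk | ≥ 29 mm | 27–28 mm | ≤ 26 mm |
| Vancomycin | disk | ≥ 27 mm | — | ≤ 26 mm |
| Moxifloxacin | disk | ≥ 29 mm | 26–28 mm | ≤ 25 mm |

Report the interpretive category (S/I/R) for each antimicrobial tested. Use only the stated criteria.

Tetracycline: 25 mm is in 22–27 mm ⇒ Intermediate
Gentamicin 28 mm: in 27–28 mm → intermediate
Vancomycin 31 mm: ≥ 27 mm → susceptible
Moxifloxacin 32 mm: ≥ 29 mm — S

I, I, S, S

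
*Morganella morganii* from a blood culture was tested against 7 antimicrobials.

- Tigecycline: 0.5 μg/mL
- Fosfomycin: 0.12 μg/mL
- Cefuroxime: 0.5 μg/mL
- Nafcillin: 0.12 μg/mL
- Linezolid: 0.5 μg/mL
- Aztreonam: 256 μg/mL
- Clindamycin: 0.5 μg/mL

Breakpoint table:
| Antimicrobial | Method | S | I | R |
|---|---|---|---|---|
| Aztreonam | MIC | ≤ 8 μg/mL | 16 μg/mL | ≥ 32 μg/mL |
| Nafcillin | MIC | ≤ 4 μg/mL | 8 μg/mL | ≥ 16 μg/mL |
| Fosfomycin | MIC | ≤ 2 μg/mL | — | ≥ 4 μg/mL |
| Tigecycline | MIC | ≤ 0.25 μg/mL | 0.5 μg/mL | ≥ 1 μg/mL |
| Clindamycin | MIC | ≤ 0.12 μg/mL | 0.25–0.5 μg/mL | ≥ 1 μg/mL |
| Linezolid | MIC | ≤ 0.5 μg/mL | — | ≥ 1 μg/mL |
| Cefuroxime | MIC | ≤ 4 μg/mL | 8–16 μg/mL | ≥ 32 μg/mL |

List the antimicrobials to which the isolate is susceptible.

fosfomycin, cefuroxime, nafcillin, linezolid

Tigecycline: 0.5 μg/mL is = 0.5 μg/mL — intermediate
Fosfomycin (0.12 μg/mL) ≤ 2 μg/mL ⇒ S
Cefuroxime 0.5 μg/mL: ≤ 4 μg/mL → Susceptible
Nafcillin 0.12 μg/mL: ≤ 4 μg/mL → susceptible
Linezolid: 0.5 μg/mL is ≤ 0.5 μg/mL ⇒ Susceptible
Aztreonam 256 μg/mL: ≥ 32 μg/mL — Resistant
Clindamycin 0.5 μg/mL: in 0.25–0.5 μg/mL → intermediate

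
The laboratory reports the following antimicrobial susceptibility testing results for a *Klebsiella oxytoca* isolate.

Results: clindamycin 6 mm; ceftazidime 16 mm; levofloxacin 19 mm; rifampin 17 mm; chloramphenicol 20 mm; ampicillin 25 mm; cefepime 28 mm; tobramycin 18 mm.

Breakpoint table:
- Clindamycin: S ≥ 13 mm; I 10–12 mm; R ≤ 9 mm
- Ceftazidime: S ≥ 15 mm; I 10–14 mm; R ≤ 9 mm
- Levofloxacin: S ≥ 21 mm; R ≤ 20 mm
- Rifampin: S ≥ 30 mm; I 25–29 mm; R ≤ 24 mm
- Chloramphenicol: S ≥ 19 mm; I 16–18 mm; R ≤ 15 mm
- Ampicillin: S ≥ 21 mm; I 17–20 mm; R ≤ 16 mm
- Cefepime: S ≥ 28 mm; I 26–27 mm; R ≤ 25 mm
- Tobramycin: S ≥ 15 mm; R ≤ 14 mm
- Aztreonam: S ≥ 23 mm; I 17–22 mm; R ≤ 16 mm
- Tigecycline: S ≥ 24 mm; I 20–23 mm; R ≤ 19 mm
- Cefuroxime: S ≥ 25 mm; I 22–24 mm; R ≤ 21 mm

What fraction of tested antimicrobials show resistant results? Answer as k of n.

3 of 8

Clindamycin (6 mm) ≤ 9 mm ⇒ R
Ceftazidime (16 mm) ≥ 15 mm ⇒ susceptible
Levofloxacin 19 mm: ≤ 20 mm → resistant
Rifampin (17 mm) ≤ 24 mm ⇒ R
Chloramphenicol: 20 mm is ≥ 19 mm — Susceptible
Ampicillin (25 mm) ≥ 21 mm → S
Cefepime 28 mm: ≥ 28 mm — susceptible
Tobramycin 18 mm: ≥ 15 mm ⇒ S
Resistant: 3/8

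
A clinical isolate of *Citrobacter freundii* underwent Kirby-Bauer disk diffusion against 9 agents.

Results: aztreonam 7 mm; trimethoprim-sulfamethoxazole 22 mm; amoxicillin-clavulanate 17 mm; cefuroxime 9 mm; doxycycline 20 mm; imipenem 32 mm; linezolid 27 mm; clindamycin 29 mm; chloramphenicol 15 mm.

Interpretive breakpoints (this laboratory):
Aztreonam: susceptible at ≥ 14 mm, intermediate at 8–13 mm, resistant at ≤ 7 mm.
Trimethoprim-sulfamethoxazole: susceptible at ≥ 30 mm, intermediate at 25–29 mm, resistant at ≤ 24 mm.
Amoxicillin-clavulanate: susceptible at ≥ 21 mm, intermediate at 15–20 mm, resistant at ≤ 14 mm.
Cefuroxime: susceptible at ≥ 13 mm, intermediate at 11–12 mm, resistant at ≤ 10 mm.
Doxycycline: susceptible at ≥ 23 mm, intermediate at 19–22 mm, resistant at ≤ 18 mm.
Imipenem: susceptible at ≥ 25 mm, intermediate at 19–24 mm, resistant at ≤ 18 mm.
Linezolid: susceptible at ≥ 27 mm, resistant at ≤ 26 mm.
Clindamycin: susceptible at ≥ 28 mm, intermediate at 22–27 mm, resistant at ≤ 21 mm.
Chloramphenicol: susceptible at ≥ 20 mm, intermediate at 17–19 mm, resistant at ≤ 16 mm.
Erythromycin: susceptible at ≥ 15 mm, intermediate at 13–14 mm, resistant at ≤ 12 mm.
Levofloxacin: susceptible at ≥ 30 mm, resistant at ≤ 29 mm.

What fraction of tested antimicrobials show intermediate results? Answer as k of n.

2 of 9

Aztreonam 7 mm: ≤ 7 mm — R
Trimethoprim-sulfamethoxazole 22 mm: ≤ 24 mm — R
Amoxicillin-clavulanate 17 mm: in 15–20 mm ⇒ Intermediate
Cefuroxime: 9 mm is ≤ 10 mm ⇒ Resistant
Doxycycline: 20 mm is in 19–22 mm ⇒ I
Imipenem: 32 mm is ≥ 25 mm → S
Linezolid (27 mm) ≥ 27 mm — susceptible
Clindamycin (29 mm) ≥ 28 mm → susceptible
Chloramphenicol (15 mm) ≤ 16 mm ⇒ resistant
Intermediate: 2/9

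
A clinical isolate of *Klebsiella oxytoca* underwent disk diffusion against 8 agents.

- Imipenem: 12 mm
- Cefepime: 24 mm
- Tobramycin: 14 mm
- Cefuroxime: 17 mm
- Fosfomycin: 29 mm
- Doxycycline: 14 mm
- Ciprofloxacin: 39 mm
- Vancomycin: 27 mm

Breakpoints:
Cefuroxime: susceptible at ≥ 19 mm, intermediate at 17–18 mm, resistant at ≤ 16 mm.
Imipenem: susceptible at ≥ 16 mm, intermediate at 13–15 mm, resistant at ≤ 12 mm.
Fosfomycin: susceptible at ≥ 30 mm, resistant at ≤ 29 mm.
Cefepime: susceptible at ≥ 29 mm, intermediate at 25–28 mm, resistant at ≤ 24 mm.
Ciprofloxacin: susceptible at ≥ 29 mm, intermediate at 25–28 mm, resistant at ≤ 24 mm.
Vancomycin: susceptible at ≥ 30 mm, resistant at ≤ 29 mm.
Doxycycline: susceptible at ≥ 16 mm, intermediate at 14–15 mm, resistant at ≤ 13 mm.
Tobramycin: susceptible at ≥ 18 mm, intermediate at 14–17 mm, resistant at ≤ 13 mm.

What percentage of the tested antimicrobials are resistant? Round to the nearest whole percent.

Imipenem: 12 mm is ≤ 12 mm ⇒ resistant
Cefepime 24 mm: ≤ 24 mm ⇒ R
Tobramycin: 14 mm is in 14–17 mm ⇒ intermediate
Cefuroxime (17 mm) in 17–18 mm — I
Fosfomycin 29 mm: ≤ 29 mm — Resistant
Doxycycline (14 mm) in 14–15 mm — Intermediate
Ciprofloxacin (39 mm) ≥ 29 mm → S
Vancomycin (27 mm) ≤ 29 mm — R
Resistant: 4/8

50%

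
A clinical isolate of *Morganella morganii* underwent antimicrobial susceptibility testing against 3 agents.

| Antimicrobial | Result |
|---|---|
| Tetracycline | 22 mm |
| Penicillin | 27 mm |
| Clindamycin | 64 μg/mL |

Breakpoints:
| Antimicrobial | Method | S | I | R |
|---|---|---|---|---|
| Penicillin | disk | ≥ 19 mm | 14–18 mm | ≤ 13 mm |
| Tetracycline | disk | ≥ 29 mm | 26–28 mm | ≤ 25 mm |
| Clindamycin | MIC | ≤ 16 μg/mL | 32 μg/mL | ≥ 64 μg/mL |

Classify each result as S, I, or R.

Tetracycline: 22 mm is ≤ 25 mm ⇒ Resistant
Penicillin 27 mm: ≥ 19 mm → S
Clindamycin (64 μg/mL) ≥ 64 μg/mL ⇒ resistant

R, S, R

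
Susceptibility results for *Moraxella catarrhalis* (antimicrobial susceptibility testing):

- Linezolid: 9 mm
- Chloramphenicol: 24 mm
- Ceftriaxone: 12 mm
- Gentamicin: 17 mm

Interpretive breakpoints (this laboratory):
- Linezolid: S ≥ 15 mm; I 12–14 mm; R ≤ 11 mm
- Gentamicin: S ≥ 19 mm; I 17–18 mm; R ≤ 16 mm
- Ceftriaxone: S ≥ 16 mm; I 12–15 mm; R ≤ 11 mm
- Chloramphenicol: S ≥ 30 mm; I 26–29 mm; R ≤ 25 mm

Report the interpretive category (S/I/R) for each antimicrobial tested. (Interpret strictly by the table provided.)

R, R, I, I

Linezolid (9 mm) ≤ 11 mm — resistant
Chloramphenicol: 24 mm is ≤ 25 mm — R
Ceftriaxone 12 mm: in 12–15 mm ⇒ Intermediate
Gentamicin (17 mm) in 17–18 mm → Intermediate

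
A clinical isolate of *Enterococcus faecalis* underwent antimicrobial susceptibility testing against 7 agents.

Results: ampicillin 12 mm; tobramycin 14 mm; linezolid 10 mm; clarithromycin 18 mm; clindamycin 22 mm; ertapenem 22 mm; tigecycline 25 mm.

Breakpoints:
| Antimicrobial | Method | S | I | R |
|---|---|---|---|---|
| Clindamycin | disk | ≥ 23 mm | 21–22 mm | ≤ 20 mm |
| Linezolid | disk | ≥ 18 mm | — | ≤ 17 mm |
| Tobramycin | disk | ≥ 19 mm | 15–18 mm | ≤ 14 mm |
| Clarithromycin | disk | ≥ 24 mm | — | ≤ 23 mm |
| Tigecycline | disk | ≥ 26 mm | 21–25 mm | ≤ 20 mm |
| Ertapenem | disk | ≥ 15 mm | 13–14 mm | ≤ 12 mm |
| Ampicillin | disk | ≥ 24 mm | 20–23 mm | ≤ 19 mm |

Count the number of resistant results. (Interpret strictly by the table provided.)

4

Ampicillin 12 mm: ≤ 19 mm ⇒ resistant
Tobramycin (14 mm) ≤ 14 mm ⇒ resistant
Linezolid 10 mm: ≤ 17 mm → resistant
Clarithromycin (18 mm) ≤ 23 mm → Resistant
Clindamycin 22 mm: in 21–22 mm — Intermediate
Ertapenem (22 mm) ≥ 15 mm → S
Tigecycline: 25 mm is in 21–25 mm — I
Resistant: 4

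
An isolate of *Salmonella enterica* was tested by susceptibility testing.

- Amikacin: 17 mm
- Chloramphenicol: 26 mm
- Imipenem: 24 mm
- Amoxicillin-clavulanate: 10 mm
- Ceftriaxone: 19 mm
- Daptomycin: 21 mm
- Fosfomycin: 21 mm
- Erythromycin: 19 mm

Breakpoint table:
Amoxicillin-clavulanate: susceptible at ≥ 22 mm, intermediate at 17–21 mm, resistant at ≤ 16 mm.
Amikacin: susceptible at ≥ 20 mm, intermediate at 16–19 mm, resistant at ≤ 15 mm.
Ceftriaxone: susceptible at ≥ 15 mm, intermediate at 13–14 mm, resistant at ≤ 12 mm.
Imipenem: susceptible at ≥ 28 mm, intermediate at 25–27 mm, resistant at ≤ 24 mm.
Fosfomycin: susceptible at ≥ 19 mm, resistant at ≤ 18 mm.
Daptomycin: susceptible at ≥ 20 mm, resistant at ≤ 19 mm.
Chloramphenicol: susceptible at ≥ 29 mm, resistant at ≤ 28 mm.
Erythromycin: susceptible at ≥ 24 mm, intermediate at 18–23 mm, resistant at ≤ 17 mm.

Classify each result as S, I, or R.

I, R, R, R, S, S, S, I

Amikacin 17 mm: in 16–19 mm ⇒ intermediate
Chloramphenicol: 26 mm is ≤ 28 mm ⇒ resistant
Imipenem (24 mm) ≤ 24 mm → R
Amoxicillin-clavulanate (10 mm) ≤ 16 mm ⇒ R
Ceftriaxone: 19 mm is ≥ 15 mm → Susceptible
Daptomycin 21 mm: ≥ 20 mm ⇒ Susceptible
Fosfomycin: 21 mm is ≥ 19 mm ⇒ Susceptible
Erythromycin 19 mm: in 18–23 mm ⇒ I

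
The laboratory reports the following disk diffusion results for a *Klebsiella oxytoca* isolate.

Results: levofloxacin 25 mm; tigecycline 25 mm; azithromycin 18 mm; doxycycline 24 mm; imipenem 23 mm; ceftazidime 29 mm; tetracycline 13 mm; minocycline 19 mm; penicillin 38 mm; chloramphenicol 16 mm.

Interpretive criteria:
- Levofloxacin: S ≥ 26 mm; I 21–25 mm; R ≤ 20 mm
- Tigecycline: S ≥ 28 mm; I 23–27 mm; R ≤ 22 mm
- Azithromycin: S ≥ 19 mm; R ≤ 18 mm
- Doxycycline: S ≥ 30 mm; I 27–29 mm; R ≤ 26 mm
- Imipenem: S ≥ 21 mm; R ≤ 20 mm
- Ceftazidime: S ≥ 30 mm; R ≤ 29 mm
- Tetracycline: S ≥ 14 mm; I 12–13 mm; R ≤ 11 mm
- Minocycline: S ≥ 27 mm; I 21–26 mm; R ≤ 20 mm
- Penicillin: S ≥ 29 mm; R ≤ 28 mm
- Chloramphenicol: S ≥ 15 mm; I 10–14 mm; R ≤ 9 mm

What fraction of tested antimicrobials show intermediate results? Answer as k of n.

3 of 10

Levofloxacin (25 mm) in 21–25 mm → Intermediate
Tigecycline: 25 mm is in 23–27 mm → I
Azithromycin (18 mm) ≤ 18 mm — resistant
Doxycycline: 24 mm is ≤ 26 mm → Resistant
Imipenem: 23 mm is ≥ 21 mm ⇒ S
Ceftazidime: 29 mm is ≤ 29 mm → R
Tetracycline (13 mm) in 12–13 mm ⇒ intermediate
Minocycline (19 mm) ≤ 20 mm ⇒ Resistant
Penicillin: 38 mm is ≥ 29 mm ⇒ susceptible
Chloramphenicol: 16 mm is ≥ 15 mm → Susceptible
Intermediate: 3/10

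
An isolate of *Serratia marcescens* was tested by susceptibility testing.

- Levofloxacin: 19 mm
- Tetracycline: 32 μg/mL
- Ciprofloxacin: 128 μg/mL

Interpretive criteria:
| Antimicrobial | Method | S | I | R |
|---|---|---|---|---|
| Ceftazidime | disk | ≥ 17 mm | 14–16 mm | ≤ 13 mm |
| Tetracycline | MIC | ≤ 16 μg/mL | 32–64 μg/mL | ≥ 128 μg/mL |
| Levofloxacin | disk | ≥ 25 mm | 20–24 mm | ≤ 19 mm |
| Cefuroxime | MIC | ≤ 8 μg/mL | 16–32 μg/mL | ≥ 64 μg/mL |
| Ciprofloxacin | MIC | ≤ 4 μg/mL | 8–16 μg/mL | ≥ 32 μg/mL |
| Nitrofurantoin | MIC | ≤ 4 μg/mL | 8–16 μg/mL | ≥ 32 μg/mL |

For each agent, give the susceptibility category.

Levofloxacin (19 mm) ≤ 19 mm — Resistant
Tetracycline 32 μg/mL: in 32–64 μg/mL ⇒ I
Ciprofloxacin (128 μg/mL) ≥ 32 μg/mL → resistant

R, I, R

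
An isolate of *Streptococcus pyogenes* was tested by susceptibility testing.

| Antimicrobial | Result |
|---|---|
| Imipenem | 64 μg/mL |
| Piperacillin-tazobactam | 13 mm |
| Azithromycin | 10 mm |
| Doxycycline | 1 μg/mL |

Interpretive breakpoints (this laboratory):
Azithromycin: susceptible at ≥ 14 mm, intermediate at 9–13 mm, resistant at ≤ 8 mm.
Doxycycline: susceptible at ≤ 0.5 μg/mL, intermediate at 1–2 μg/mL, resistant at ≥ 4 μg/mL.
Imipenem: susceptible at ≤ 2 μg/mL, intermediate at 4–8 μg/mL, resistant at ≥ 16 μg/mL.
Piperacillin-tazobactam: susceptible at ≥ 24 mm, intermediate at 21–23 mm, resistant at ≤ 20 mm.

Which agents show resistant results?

Imipenem (64 μg/mL) ≥ 16 μg/mL — R
Piperacillin-tazobactam (13 mm) ≤ 20 mm ⇒ R
Azithromycin 10 mm: in 9–13 mm → intermediate
Doxycycline 1 μg/mL: in 1–2 μg/mL — intermediate

imipenem, piperacillin-tazobactam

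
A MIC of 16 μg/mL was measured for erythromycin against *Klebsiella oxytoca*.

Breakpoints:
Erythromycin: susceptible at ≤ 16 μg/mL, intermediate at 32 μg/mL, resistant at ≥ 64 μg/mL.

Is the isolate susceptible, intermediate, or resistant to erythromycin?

Erythromycin: 16 μg/mL is ≤ 16 μg/mL → S

Susceptible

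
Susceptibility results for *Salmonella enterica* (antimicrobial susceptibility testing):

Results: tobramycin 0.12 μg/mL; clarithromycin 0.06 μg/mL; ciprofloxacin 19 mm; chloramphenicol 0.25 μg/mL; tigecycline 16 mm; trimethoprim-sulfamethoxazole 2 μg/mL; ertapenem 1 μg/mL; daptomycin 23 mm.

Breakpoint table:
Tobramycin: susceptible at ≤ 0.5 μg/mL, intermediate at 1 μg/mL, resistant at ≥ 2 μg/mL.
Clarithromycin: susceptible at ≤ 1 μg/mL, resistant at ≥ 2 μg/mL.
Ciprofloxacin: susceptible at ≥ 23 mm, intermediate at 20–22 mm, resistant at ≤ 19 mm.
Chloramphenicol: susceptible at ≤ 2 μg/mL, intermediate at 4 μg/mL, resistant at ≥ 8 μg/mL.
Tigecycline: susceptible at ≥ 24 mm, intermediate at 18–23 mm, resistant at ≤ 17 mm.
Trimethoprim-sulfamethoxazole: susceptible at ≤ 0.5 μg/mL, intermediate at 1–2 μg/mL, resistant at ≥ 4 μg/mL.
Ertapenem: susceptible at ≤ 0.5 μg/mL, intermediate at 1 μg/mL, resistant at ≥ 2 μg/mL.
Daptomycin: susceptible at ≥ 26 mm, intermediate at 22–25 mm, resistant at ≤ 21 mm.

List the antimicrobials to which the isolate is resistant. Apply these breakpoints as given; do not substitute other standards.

ciprofloxacin, tigecycline

Tobramycin: 0.12 μg/mL is ≤ 0.5 μg/mL — Susceptible
Clarithromycin (0.06 μg/mL) ≤ 1 μg/mL ⇒ Susceptible
Ciprofloxacin (19 mm) ≤ 19 mm ⇒ Resistant
Chloramphenicol (0.25 μg/mL) ≤ 2 μg/mL ⇒ susceptible
Tigecycline 16 mm: ≤ 17 mm ⇒ Resistant
Trimethoprim-sulfamethoxazole: 2 μg/mL is in 1–2 μg/mL — Intermediate
Ertapenem: 1 μg/mL is = 1 μg/mL → I
Daptomycin (23 mm) in 22–25 mm ⇒ intermediate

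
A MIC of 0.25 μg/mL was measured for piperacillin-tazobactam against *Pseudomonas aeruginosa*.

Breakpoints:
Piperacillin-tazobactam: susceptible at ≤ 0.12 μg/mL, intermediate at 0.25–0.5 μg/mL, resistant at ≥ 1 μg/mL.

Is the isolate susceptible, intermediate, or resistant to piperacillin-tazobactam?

Intermediate

Piperacillin-tazobactam (0.25 μg/mL) in 0.25–0.5 μg/mL → I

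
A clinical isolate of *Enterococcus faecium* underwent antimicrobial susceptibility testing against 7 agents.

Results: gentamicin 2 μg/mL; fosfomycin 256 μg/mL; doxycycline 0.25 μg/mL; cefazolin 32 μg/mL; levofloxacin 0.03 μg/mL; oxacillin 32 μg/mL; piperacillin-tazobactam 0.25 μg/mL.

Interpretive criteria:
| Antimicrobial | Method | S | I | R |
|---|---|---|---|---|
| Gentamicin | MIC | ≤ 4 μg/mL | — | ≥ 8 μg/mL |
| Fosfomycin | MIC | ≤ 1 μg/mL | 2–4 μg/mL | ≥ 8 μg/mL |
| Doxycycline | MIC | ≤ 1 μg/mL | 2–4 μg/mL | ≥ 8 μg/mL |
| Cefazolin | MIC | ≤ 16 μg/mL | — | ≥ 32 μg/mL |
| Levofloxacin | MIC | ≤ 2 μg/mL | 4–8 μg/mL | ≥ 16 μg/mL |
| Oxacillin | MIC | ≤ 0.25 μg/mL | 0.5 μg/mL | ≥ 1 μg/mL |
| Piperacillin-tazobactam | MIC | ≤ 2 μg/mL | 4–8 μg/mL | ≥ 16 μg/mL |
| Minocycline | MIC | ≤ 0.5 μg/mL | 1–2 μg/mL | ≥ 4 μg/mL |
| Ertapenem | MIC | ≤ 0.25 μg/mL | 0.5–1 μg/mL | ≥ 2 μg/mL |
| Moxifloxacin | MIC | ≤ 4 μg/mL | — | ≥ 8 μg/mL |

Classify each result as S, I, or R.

Gentamicin: 2 μg/mL is ≤ 4 μg/mL — susceptible
Fosfomycin (256 μg/mL) ≥ 8 μg/mL ⇒ R
Doxycycline (0.25 μg/mL) ≤ 1 μg/mL — susceptible
Cefazolin 32 μg/mL: ≥ 32 μg/mL → Resistant
Levofloxacin (0.03 μg/mL) ≤ 2 μg/mL — S
Oxacillin 32 μg/mL: ≥ 1 μg/mL → Resistant
Piperacillin-tazobactam: 0.25 μg/mL is ≤ 2 μg/mL — Susceptible

S, R, S, R, S, R, S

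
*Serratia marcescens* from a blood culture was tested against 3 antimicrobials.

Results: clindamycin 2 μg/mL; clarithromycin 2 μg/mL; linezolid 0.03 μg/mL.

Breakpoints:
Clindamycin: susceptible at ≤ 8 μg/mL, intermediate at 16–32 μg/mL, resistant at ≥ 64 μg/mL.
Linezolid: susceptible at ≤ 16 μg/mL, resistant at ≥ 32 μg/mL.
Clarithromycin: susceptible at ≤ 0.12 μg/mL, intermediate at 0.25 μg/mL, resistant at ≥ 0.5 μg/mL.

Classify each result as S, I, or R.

S, R, S

Clindamycin (2 μg/mL) ≤ 8 μg/mL → S
Clarithromycin (2 μg/mL) ≥ 0.5 μg/mL — resistant
Linezolid (0.03 μg/mL) ≤ 16 μg/mL ⇒ Susceptible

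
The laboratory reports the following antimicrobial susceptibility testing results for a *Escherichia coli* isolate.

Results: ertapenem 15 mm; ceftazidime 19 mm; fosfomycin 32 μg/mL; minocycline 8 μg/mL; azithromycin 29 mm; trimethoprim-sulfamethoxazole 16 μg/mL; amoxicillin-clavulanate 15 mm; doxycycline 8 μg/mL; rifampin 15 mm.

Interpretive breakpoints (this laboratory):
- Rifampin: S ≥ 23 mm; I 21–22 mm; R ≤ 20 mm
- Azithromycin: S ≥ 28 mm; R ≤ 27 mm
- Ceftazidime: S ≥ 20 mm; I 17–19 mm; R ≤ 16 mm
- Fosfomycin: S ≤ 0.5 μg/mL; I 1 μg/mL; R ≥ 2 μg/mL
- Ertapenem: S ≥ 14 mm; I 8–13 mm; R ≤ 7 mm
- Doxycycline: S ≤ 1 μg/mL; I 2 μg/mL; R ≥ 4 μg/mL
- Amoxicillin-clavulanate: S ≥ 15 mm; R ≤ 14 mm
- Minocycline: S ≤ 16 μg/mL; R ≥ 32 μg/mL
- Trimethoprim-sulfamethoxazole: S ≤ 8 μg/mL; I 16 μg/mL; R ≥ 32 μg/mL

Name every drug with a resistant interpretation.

fosfomycin, doxycycline, rifampin

Ertapenem: 15 mm is ≥ 14 mm ⇒ susceptible
Ceftazidime 19 mm: in 17–19 mm — I
Fosfomycin: 32 μg/mL is ≥ 2 μg/mL → R
Minocycline (8 μg/mL) ≤ 16 μg/mL → susceptible
Azithromycin (29 mm) ≥ 28 mm — susceptible
Trimethoprim-sulfamethoxazole 16 μg/mL: = 16 μg/mL — intermediate
Amoxicillin-clavulanate 15 mm: ≥ 15 mm → Susceptible
Doxycycline 8 μg/mL: ≥ 4 μg/mL ⇒ R
Rifampin (15 mm) ≤ 20 mm ⇒ Resistant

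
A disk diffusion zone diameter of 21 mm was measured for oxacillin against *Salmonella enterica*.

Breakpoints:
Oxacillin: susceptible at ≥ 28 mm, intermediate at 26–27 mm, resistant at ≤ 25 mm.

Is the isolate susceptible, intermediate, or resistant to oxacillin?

Resistant

Oxacillin: 21 mm is ≤ 25 mm ⇒ Resistant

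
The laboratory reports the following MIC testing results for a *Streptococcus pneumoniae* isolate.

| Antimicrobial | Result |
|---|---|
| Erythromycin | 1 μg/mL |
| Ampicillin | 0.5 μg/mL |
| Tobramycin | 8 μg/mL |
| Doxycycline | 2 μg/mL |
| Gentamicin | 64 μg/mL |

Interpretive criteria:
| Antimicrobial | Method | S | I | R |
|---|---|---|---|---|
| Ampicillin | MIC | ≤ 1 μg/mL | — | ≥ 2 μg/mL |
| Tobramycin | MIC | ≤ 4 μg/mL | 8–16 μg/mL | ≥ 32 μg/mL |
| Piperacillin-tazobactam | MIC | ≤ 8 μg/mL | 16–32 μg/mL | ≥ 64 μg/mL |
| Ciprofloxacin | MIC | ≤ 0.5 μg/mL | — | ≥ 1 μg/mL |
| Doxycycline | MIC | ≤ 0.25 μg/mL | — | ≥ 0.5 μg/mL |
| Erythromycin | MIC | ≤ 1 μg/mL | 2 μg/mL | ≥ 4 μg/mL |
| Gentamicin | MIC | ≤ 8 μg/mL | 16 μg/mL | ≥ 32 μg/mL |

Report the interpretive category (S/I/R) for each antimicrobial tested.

S, S, I, R, R

Erythromycin: 1 μg/mL is ≤ 1 μg/mL — susceptible
Ampicillin 0.5 μg/mL: ≤ 1 μg/mL — Susceptible
Tobramycin (8 μg/mL) in 8–16 μg/mL → intermediate
Doxycycline: 2 μg/mL is ≥ 0.5 μg/mL — R
Gentamicin (64 μg/mL) ≥ 32 μg/mL ⇒ resistant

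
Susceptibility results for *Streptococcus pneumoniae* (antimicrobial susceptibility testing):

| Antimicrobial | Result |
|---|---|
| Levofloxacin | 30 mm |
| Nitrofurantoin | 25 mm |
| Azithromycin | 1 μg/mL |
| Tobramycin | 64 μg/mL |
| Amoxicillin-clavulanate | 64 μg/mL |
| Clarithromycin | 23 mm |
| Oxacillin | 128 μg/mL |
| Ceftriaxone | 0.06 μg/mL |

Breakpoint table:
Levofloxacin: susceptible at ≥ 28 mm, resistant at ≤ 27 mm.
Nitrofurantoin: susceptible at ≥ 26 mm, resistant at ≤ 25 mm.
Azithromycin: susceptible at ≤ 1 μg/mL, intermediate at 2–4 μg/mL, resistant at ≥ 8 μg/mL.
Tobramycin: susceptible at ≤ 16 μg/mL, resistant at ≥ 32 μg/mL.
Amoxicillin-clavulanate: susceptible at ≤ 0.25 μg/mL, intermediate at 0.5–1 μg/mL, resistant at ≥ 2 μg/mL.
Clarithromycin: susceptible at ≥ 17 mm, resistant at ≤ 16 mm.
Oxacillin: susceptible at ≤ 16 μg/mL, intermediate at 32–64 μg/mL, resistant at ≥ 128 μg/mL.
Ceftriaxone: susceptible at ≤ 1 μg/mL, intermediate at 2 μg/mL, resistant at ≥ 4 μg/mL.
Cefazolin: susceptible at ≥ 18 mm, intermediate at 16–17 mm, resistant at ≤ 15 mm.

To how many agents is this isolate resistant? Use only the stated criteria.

4

Levofloxacin (30 mm) ≥ 28 mm ⇒ S
Nitrofurantoin (25 mm) ≤ 25 mm ⇒ R
Azithromycin: 1 μg/mL is ≤ 1 μg/mL — S
Tobramycin (64 μg/mL) ≥ 32 μg/mL → R
Amoxicillin-clavulanate: 64 μg/mL is ≥ 2 μg/mL — Resistant
Clarithromycin 23 mm: ≥ 17 mm → Susceptible
Oxacillin: 128 μg/mL is ≥ 128 μg/mL ⇒ resistant
Ceftriaxone: 0.06 μg/mL is ≤ 1 μg/mL ⇒ susceptible
Resistant: 4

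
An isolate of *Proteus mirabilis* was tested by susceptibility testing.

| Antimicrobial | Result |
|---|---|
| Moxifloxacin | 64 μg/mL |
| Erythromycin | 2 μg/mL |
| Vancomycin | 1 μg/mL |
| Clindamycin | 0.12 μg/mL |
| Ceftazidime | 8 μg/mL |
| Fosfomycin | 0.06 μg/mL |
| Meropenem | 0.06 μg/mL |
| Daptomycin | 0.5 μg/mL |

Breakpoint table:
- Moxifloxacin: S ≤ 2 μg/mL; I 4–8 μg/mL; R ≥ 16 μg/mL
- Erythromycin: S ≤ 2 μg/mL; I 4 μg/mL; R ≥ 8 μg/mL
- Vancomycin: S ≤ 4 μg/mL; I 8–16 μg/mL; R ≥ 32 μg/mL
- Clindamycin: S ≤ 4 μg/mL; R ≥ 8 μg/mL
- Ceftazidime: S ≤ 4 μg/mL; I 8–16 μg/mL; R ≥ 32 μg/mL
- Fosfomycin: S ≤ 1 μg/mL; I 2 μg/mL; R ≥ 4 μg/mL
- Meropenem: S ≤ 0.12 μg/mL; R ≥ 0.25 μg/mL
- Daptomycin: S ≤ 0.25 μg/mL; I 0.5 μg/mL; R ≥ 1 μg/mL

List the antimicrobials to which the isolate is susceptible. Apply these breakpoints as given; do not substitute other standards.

Moxifloxacin (64 μg/mL) ≥ 16 μg/mL ⇒ resistant
Erythromycin: 2 μg/mL is ≤ 2 μg/mL → Susceptible
Vancomycin: 1 μg/mL is ≤ 4 μg/mL → susceptible
Clindamycin: 0.12 μg/mL is ≤ 4 μg/mL — S
Ceftazidime 8 μg/mL: in 8–16 μg/mL → I
Fosfomycin 0.06 μg/mL: ≤ 1 μg/mL ⇒ susceptible
Meropenem: 0.06 μg/mL is ≤ 0.12 μg/mL ⇒ susceptible
Daptomycin: 0.5 μg/mL is = 0.5 μg/mL ⇒ Intermediate

erythromycin, vancomycin, clindamycin, fosfomycin, meropenem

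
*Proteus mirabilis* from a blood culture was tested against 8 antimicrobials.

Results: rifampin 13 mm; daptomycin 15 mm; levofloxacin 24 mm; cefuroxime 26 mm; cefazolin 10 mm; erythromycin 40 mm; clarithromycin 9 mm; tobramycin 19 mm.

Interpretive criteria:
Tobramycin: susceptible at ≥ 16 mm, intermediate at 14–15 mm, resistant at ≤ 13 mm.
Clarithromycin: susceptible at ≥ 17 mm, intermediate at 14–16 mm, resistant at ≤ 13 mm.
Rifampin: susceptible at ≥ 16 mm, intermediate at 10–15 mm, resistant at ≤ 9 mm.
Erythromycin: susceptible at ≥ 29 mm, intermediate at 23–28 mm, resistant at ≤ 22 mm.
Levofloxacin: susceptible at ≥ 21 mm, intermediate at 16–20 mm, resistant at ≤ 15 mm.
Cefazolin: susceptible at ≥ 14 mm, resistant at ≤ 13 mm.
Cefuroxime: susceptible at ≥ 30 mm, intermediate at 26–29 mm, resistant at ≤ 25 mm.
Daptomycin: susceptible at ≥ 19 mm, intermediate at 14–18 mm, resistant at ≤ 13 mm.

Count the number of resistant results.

Rifampin (13 mm) in 10–15 mm — Intermediate
Daptomycin (15 mm) in 14–18 mm ⇒ Intermediate
Levofloxacin: 24 mm is ≥ 21 mm ⇒ Susceptible
Cefuroxime: 26 mm is in 26–29 mm → I
Cefazolin 10 mm: ≤ 13 mm → Resistant
Erythromycin: 40 mm is ≥ 29 mm → Susceptible
Clarithromycin 9 mm: ≤ 13 mm — Resistant
Tobramycin (19 mm) ≥ 16 mm ⇒ susceptible
Resistant: 2

2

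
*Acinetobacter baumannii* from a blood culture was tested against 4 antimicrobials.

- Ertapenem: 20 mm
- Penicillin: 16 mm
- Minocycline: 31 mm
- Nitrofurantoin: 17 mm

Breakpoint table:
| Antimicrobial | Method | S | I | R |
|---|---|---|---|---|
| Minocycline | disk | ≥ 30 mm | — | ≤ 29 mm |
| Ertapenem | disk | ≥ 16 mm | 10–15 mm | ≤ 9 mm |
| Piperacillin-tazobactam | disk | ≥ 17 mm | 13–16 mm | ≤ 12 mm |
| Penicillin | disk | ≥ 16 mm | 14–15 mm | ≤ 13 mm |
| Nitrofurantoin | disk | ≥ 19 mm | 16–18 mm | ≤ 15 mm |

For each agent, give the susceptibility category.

S, S, S, I

Ertapenem: 20 mm is ≥ 16 mm → Susceptible
Penicillin 16 mm: ≥ 16 mm — Susceptible
Minocycline (31 mm) ≥ 30 mm — S
Nitrofurantoin: 17 mm is in 16–18 mm ⇒ Intermediate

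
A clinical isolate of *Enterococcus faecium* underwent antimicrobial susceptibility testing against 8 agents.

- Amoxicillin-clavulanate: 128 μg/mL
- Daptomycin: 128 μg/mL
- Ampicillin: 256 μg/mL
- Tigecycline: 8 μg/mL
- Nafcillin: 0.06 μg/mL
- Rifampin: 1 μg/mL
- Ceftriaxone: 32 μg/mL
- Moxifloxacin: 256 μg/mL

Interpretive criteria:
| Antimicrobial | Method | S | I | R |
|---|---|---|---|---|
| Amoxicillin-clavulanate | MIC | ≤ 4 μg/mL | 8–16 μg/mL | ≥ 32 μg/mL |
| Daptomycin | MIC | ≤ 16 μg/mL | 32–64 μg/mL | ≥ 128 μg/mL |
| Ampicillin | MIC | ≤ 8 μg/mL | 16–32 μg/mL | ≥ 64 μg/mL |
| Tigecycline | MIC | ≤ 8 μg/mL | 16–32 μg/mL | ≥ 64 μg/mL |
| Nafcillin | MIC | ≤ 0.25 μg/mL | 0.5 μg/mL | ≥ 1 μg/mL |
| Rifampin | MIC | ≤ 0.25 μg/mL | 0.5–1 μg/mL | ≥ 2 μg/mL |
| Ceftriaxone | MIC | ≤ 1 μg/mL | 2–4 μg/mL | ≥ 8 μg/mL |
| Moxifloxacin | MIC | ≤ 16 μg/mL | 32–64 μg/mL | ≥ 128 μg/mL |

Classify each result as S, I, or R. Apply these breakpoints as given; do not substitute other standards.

Amoxicillin-clavulanate: 128 μg/mL is ≥ 32 μg/mL ⇒ R
Daptomycin: 128 μg/mL is ≥ 128 μg/mL → R
Ampicillin: 256 μg/mL is ≥ 64 μg/mL — resistant
Tigecycline (8 μg/mL) ≤ 8 μg/mL → S
Nafcillin (0.06 μg/mL) ≤ 0.25 μg/mL ⇒ S
Rifampin: 1 μg/mL is in 0.5–1 μg/mL ⇒ Intermediate
Ceftriaxone (32 μg/mL) ≥ 8 μg/mL → R
Moxifloxacin: 256 μg/mL is ≥ 128 μg/mL → resistant

R, R, R, S, S, I, R, R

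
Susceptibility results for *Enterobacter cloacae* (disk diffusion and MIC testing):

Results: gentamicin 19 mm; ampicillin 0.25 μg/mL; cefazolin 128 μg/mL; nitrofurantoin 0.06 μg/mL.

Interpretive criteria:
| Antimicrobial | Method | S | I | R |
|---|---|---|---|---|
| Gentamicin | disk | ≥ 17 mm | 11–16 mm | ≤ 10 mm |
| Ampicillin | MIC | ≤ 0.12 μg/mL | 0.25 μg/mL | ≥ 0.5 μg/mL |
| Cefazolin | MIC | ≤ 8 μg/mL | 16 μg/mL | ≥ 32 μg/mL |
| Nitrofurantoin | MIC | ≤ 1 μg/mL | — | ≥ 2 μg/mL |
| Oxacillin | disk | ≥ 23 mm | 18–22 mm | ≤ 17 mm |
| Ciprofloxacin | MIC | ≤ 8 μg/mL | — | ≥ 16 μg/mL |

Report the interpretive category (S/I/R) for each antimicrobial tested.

Gentamicin (19 mm) ≥ 17 mm ⇒ Susceptible
Ampicillin 0.25 μg/mL: = 0.25 μg/mL — Intermediate
Cefazolin 128 μg/mL: ≥ 32 μg/mL → R
Nitrofurantoin (0.06 μg/mL) ≤ 1 μg/mL — S

S, I, R, S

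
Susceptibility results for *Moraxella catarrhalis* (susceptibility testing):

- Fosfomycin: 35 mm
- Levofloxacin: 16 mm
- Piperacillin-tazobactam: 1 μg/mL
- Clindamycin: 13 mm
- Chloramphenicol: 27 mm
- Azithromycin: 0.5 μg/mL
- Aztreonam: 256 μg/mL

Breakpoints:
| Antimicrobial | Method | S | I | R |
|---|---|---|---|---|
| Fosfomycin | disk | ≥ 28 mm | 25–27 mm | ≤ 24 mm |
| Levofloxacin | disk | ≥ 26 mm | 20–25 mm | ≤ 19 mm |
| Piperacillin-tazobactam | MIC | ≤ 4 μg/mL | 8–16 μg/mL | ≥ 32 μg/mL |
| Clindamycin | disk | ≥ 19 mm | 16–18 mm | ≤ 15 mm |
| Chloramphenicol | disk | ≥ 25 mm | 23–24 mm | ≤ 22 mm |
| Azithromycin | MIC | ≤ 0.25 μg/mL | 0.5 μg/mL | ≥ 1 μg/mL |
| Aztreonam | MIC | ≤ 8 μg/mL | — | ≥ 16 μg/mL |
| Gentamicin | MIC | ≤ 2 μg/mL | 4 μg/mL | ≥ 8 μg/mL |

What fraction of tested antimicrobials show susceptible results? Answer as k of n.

Fosfomycin: 35 mm is ≥ 28 mm ⇒ susceptible
Levofloxacin 16 mm: ≤ 19 mm — R
Piperacillin-tazobactam 1 μg/mL: ≤ 4 μg/mL ⇒ S
Clindamycin: 13 mm is ≤ 15 mm → R
Chloramphenicol: 27 mm is ≥ 25 mm → Susceptible
Azithromycin 0.5 μg/mL: = 0.5 μg/mL — intermediate
Aztreonam: 256 μg/mL is ≥ 16 μg/mL ⇒ R
Susceptible: 3/7

3 of 7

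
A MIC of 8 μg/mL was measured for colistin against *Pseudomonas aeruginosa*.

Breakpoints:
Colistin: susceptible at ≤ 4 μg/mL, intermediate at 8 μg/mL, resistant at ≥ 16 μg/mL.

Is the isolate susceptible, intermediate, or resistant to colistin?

Colistin: 8 μg/mL is = 8 μg/mL — I

I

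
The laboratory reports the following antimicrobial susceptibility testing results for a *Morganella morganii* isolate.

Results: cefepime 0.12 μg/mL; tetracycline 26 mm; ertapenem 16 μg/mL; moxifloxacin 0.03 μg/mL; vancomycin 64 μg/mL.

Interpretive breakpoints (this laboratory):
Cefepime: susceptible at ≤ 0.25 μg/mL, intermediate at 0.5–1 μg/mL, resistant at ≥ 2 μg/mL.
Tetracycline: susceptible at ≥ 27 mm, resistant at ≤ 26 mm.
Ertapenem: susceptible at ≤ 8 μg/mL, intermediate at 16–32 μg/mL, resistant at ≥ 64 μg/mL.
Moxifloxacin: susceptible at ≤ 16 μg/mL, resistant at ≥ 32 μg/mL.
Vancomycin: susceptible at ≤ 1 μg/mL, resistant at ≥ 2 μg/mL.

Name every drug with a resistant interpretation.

Cefepime: 0.12 μg/mL is ≤ 0.25 μg/mL ⇒ Susceptible
Tetracycline: 26 mm is ≤ 26 mm ⇒ Resistant
Ertapenem 16 μg/mL: in 16–32 μg/mL — Intermediate
Moxifloxacin 0.03 μg/mL: ≤ 16 μg/mL ⇒ susceptible
Vancomycin 64 μg/mL: ≥ 2 μg/mL → R

tetracycline, vancomycin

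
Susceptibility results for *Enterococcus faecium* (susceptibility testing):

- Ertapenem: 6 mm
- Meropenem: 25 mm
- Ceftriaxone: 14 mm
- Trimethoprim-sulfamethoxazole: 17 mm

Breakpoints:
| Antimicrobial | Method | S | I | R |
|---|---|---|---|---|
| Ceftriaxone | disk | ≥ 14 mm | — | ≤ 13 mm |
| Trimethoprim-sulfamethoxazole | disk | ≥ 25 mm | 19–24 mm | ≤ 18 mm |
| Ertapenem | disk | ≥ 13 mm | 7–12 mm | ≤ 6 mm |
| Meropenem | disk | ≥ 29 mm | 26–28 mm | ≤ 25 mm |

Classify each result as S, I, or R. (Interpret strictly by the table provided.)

R, R, S, R

Ertapenem 6 mm: ≤ 6 mm ⇒ Resistant
Meropenem: 25 mm is ≤ 25 mm → resistant
Ceftriaxone: 14 mm is ≥ 14 mm → Susceptible
Trimethoprim-sulfamethoxazole 17 mm: ≤ 18 mm → resistant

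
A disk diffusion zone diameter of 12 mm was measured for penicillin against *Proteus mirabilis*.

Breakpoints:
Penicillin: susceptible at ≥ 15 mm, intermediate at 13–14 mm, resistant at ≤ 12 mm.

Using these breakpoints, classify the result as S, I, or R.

R

Penicillin: 12 mm is ≤ 12 mm ⇒ resistant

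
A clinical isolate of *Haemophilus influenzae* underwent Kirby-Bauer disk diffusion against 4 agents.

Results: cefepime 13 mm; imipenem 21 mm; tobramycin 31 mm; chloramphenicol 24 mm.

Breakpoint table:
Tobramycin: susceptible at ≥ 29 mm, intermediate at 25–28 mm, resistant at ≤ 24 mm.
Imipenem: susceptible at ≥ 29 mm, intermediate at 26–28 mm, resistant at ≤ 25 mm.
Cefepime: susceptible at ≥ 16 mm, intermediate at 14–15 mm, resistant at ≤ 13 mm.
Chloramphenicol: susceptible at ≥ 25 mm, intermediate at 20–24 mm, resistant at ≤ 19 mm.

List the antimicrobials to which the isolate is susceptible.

Cefepime: 13 mm is ≤ 13 mm ⇒ Resistant
Imipenem (21 mm) ≤ 25 mm — Resistant
Tobramycin: 31 mm is ≥ 29 mm ⇒ Susceptible
Chloramphenicol: 24 mm is in 20–24 mm ⇒ intermediate

tobramycin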